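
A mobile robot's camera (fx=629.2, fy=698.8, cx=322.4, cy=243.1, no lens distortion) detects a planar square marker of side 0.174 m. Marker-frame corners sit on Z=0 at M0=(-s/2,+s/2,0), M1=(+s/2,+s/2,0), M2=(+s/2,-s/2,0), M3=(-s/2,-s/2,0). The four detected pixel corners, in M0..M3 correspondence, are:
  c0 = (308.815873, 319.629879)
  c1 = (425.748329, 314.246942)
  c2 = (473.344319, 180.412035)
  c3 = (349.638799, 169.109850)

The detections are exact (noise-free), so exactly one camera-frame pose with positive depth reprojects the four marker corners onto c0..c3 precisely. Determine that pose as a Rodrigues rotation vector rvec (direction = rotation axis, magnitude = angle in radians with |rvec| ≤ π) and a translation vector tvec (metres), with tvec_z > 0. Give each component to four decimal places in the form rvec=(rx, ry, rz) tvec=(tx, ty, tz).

rvec=(0.5005, -0.4999, 0.1500) tvec=(0.0821, 0.0068, 0.7445)

Intrinsics K: fx=629.2, fy=698.8, cx=322.4, cy=243.1
Marker side s = 0.174 m; corners in marker frame (Z=0):
  M0 = (-0.0870, +0.0870, 0)
  M1 = (+0.0870, +0.0870, 0)
  M2 = (+0.0870, -0.0870, 0)
  M3 = (-0.0870, -0.0870, 0)
Detected image corners:
  c0 = (308.815873, 319.629879) px
  c1 = (425.748329, 314.246942) px
  c2 = (473.344319, 180.412035) px
  c3 = (349.638799, 169.109850) px
Planar DLT: solve 8×8 A·h = b for H (H[2,2]=1):
  H  [+948.55417 -34.41695 +391.76463]
  H  [+177.55564 +953.74463 +249.44173]
  H  [+0.66265 +0.56700 +1.00000]
B = K⁻¹H; ‖b₁‖=1.343102, ‖b₂‖=1.343102; λ = 2/(‖b₁‖+‖b₂‖) = 0.744545, sign → tz>0 ⇒ λ=+0.744545
r₁ = λ·B[:,0] = (+0.86964,+0.01754,+0.49337); r₂ = λ·B[:,1] = (-0.25704,+0.86932,+0.42216)
r₃ = r₁×r₂ = (-0.42149,-0.49394,+0.76051); SVD([r₁ r₂ r₃]) → R = UVᵀ:
  R  [+0.86964 -0.25704 -0.42149]
  R  [+0.01754 +0.86932 -0.49394]
  R  [+0.49337 +0.42216 +0.76051]
t = (+0.08208, +0.00676, +0.74455) m
tr R = 2.499466; θ = arccos((tr R − 1)/2) = 0.723138 rad = 41.433°
axis k = ((R−Rᵀ)₃₂, (R−Rᵀ)₁₃, (R−Rᵀ)₂₁) / (2 sinθ) = (+0.692189, -0.691253, +0.207470)
rvec = θ·k = (+0.500548, -0.499871, +0.150029)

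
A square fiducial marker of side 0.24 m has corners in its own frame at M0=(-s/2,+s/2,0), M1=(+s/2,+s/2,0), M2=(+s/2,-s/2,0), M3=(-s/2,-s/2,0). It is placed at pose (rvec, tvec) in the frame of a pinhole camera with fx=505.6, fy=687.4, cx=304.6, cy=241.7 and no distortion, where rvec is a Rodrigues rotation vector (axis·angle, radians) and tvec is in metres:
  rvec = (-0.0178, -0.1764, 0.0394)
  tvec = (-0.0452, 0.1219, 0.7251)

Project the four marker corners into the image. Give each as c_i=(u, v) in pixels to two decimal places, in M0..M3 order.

c0=(183.70, 473.82) c1=(351.06, 469.74) c2=(356.84, 248.04) c3=(191.03, 238.90)

Intrinsics K: fx=505.6, fy=687.4, cx=304.6, cy=241.7
Marker side s = 0.24 m; corners in marker frame (Z=0):
  M0 = (-0.1200, +0.1200, 0)
  M1 = (+0.1200, +0.1200, 0)
  M2 = (+0.1200, -0.1200, 0)
  M3 = (-0.1200, -0.1200, 0)
rvec = (-0.0178, -0.1764, 0.0394), |rvec| = θ = 0.18162 rad = 10.406°
Rodrigues: sinθ=0.18062, 1−cosθ=0.01645; R = I + sinθ·[k]× + (1−cosθ)·[k]×²:
    [+0.98371 -0.03762 -0.17578]
    [+0.04075 +0.99907 +0.01424]
    [+0.17508 -0.02117 +0.98433]
t = (-0.0452, 0.1219, 0.7251) m
M0: Pc = R·M0+t = (-0.16776, +0.23690, +0.70155); u = 505.6·(-0.16776)/0.70155 + 304.6 = 183.6975, v = 687.4·(+0.23690)/0.70155 + 241.7 = 473.8201
M1: Pc = R·M1+t = (+0.06833, +0.24668, +0.74357); u = 505.6·(+0.06833)/0.74357 + 304.6 = 351.0626, v = 687.4·(+0.24668)/0.74357 + 241.7 = 469.7439
M2: Pc = R·M2+t = (+0.07736, +0.00690, +0.74865); u = 505.6·(+0.07736)/0.74865 + 304.6 = 356.8446, v = 687.4·(+0.00690)/0.74865 + 241.7 = 248.0371
M3: Pc = R·M3+t = (-0.15873, -0.00288, +0.70663); u = 505.6·(-0.15873)/0.70663 + 304.6 = 191.0266, v = 687.4·(-0.00288)/0.70663 + 241.7 = 238.9002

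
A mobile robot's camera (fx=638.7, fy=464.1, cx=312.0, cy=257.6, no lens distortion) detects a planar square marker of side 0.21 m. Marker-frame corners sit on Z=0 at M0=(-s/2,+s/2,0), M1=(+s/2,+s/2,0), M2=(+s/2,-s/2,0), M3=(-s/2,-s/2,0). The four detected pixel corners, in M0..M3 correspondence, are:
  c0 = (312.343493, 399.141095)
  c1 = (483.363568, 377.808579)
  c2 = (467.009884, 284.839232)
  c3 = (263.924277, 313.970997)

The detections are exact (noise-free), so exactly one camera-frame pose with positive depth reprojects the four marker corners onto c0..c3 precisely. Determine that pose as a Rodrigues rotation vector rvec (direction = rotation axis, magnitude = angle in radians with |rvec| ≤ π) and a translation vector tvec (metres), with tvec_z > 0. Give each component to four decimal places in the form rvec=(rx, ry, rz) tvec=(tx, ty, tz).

Intrinsics K: fx=638.7, fy=464.1, cx=312.0, cy=257.6
Marker side s = 0.21 m; corners in marker frame (Z=0):
  M0 = (-0.1050, +0.1050, 0)
  M1 = (+0.1050, +0.1050, 0)
  M2 = (+0.1050, -0.1050, 0)
  M3 = (-0.1050, -0.1050, 0)
Detected image corners:
  c0 = (312.343493, 399.141095) px
  c1 = (483.363568, 377.808579) px
  c2 = (467.009884, 284.839232) px
  c3 = (263.924277, 313.970997) px
Planar DLT: solve 8×8 A·h = b for H (H[2,2]=1):
  H  [+816.37031 +478.89207 +381.36183]
  H  [-179.39168 +715.10036 +348.13502]
  H  [-0.17704 +0.84696 +1.00000]
B = K⁻¹H; ‖b₁‖=1.405962, ‖b₂‖=1.405962; λ = 2/(‖b₁‖+‖b₂‖) = 0.711257, sign → tz>0 ⇒ λ=+0.711257
r₁ = λ·B[:,0] = (+0.97062,-0.20504,-0.12592); r₂ = λ·B[:,1] = (+0.23902,+0.76156,+0.60241)
r₃ = r₁×r₂ = (-0.02762,-0.61481,+0.78819); SVD([r₁ r₂ r₃]) → R = UVᵀ:
  R  [+0.97062 +0.23902 -0.02762]
  R  [-0.20504 +0.76156 -0.61481]
  R  [-0.12592 +0.60241 +0.78819]
t = (+0.07724, +0.13875, +0.71126) m
tr R = 2.520375; θ = arccos((tr R − 1)/2) = 0.707195 rad = 40.519°
axis k = ((R−Rᵀ)₃₂, (R−Rᵀ)₁₃, (R−Rᵀ)₂₁) / (2 sinθ) = (+0.936745, +0.075649, -0.341739)
rvec = θ·k = (+0.662461, +0.053498, -0.241676)

rvec=(0.6625, 0.0535, -0.2417) tvec=(0.0772, 0.1387, 0.7113)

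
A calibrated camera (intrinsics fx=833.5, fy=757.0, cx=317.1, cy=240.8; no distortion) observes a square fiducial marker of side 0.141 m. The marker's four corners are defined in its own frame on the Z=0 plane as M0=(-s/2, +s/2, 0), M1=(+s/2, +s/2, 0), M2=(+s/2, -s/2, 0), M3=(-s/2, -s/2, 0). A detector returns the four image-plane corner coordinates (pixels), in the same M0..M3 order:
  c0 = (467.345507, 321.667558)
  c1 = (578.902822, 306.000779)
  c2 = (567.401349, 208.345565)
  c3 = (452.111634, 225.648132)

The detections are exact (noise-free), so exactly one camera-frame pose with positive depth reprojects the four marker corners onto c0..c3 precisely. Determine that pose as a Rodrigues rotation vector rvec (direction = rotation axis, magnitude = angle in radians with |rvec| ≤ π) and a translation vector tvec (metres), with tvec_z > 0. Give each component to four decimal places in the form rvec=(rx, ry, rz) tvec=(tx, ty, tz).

rvec=(0.2618, 0.0601, -0.1738) tvec=(0.2483, 0.0350, 1.0393)

Intrinsics K: fx=833.5, fy=757.0, cx=317.1, cy=240.8
Marker side s = 0.141 m; corners in marker frame (Z=0):
  M0 = (-0.0705, +0.0705, 0)
  M1 = (+0.0705, +0.0705, 0)
  M2 = (+0.0705, -0.0705, 0)
  M3 = (-0.0705, -0.0705, 0)
Detected image corners:
  c0 = (467.345507, 321.667558) px
  c1 = (578.902822, 306.000779) px
  c2 = (567.401349, 208.345565) px
  c3 = (452.111634, 225.648132) px
Planar DLT: solve 8×8 A·h = b for H (H[2,2]=1):
  H  [+763.65576 +220.18481 +516.24081]
  H  [-137.64814 +751.15592 +266.28935]
  H  [-0.07850 +0.24263 +1.00000]
B = K⁻¹H; ‖b₁‖=0.962192, ‖b₂‖=0.962192; λ = 2/(‖b₁‖+‖b₂‖) = 1.039294, sign → tz>0 ⇒ λ=+1.039294
r₁ = λ·B[:,0] = (+0.98324,-0.16303,-0.08158); r₂ = λ·B[:,1] = (+0.17861,+0.95106,+0.25217)
r₃ = r₁×r₂ = (+0.03648,-0.26251,+0.96424); SVD([r₁ r₂ r₃]) → R = UVᵀ:
  R  [+0.98324 +0.17861 +0.03648]
  R  [-0.16303 +0.95106 -0.26251]
  R  [-0.08158 +0.25217 +0.96424]
t = (+0.24831, +0.03499, +1.03929) m
tr R = 2.898538; θ = arccos((tr R − 1)/2) = 0.319893 rad = 18.329°
axis k = ((R−Rᵀ)₃₂, (R−Rᵀ)₁₃, (R−Rᵀ)₂₁) / (2 sinθ) = (+0.818342, +0.187721, -0.543210)
rvec = θ·k = (+0.261782, +0.060051, -0.173769)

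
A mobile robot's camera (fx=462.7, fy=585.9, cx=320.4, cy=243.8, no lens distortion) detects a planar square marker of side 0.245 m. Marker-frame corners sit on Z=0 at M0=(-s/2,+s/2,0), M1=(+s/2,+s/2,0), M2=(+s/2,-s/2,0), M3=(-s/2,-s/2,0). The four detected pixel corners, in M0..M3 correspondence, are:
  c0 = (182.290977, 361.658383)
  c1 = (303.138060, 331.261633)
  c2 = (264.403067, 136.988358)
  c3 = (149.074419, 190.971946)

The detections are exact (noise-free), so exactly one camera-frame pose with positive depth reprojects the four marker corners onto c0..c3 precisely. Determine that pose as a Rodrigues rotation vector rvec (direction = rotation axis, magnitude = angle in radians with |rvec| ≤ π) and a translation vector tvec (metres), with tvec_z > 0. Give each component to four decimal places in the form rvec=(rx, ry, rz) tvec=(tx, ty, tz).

rvec=(0.0314, 0.4219, -0.2497) tvec=(-0.1648, 0.0163, 0.7658)

Intrinsics K: fx=462.7, fy=585.9, cx=320.4, cy=243.8
Marker side s = 0.245 m; corners in marker frame (Z=0):
  M0 = (-0.1225, +0.1225, 0)
  M1 = (+0.1225, +0.1225, 0)
  M2 = (+0.1225, -0.1225, 0)
  M3 = (-0.1225, -0.1225, 0)
Detected image corners:
  c0 = (182.290977, 361.658383) px
  c1 = (303.138060, 331.261633) px
  c2 = (264.403067, 136.988358) px
  c3 = (149.074419, 190.971946) px
Planar DLT: solve 8×8 A·h = b for H (H[2,2]=1):
  H  [+361.93445 +139.80231 +220.80204]
  H  [-308.67367 +734.51077 +256.28680]
  H  [-0.53406 -0.02804 +1.00000]
B = K⁻¹H; ‖b₁‖=1.305834, ‖b₂‖=1.305834; λ = 2/(‖b₁‖+‖b₂‖) = 0.765794, sign → tz>0 ⇒ λ=+0.765794
r₁ = λ·B[:,0] = (+0.88222,-0.23327,-0.40898); r₂ = λ·B[:,1] = (+0.24625,+0.96897,-0.02147)
r₃ = r₁×r₂ = (+0.40130,-0.08177,+0.91229); SVD([r₁ r₂ r₃]) → R = UVᵀ:
  R  [+0.88222 +0.24625 +0.40130]
  R  [-0.23327 +0.96897 -0.08177]
  R  [-0.40898 -0.02147 +0.91229]
t = (-0.16484, +0.01632, +0.76579) m
tr R = 2.763483; θ = arccos((tr R − 1)/2) = 0.491255 rad = 28.147°
axis k = ((R−Rᵀ)₃₂, (R−Rᵀ)₁₃, (R−Rᵀ)₂₁) / (2 sinθ) = (+0.063911, +0.858836, -0.508248)
rvec = θ·k = (+0.031397, +0.421907, -0.249679)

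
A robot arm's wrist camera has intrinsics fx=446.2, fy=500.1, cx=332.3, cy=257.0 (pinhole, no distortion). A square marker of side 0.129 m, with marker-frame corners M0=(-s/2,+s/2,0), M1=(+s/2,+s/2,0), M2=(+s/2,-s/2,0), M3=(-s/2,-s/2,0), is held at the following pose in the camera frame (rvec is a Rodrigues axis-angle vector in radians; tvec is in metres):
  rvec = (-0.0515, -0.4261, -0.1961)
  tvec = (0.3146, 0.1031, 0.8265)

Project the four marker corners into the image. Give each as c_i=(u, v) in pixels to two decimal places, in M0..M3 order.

c0=(483.02, 368.26) c1=(533.76, 347.79) c2=(520.04, 273.64) c3=(468.45, 289.12)

Intrinsics K: fx=446.2, fy=500.1, cx=332.3, cy=257.0
Marker side s = 0.129 m; corners in marker frame (Z=0):
  M0 = (-0.0645, +0.0645, 0)
  M1 = (+0.0645, +0.0645, 0)
  M2 = (+0.0645, -0.0645, 0)
  M3 = (-0.0645, -0.0645, 0)
rvec = (-0.0515, -0.4261, -0.1961), |rvec| = θ = 0.47188 rad = 27.037°
Rodrigues: sinθ=0.45456, 1−cosθ=0.10928; R = I + sinθ·[k]× + (1−cosθ)·[k]×²:
    [+0.89202 +0.19967 -0.40551]
    [-0.17813 +0.97982 +0.09062]
    [+0.41542 -0.00860 +0.90959]
t = (0.3146, 0.1031, 0.8265) m
M0: Pc = R·M0+t = (+0.26994, +0.17779, +0.79915); u = 446.2·(+0.26994)/0.79915 + 332.3 = 483.0211, v = 500.1·(+0.17779)/0.79915 + 257.0 = 368.2580
M1: Pc = R·M1+t = (+0.38501, +0.15481, +0.85274); u = 446.2·(+0.38501)/0.85274 + 332.3 = 533.7604, v = 500.1·(+0.15481)/0.85274 + 257.0 = 347.7898
M2: Pc = R·M2+t = (+0.35926, +0.02841, +0.85385); u = 446.2·(+0.35926)/0.85385 + 332.3 = 520.0382, v = 500.1·(+0.02841)/0.85385 + 257.0 = 273.6408
M3: Pc = R·M3+t = (+0.24419, +0.05139, +0.80026); u = 446.2·(+0.24419)/0.80026 + 332.3 = 468.4504, v = 500.1·(+0.05139)/0.80026 + 257.0 = 289.1153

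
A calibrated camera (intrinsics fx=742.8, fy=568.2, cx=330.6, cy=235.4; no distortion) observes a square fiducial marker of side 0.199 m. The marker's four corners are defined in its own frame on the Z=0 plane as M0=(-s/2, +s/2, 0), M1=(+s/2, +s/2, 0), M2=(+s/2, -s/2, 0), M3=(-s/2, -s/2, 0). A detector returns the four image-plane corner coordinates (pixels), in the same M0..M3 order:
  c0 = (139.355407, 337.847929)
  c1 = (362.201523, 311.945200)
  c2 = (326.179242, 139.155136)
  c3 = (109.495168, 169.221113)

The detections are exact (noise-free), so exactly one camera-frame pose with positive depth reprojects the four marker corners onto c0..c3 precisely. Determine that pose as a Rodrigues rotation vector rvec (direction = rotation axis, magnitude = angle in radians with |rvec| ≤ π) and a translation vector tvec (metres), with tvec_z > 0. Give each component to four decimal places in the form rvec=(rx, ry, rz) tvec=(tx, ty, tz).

rvec=(-0.0706, 0.0991, -0.1600) tvec=(-0.0862, 0.0038, 0.6528)

Intrinsics K: fx=742.8, fy=568.2, cx=330.6, cy=235.4
Marker side s = 0.199 m; corners in marker frame (Z=0):
  M0 = (-0.0995, +0.0995, 0)
  M1 = (+0.0995, +0.0995, 0)
  M2 = (+0.0995, -0.0995, 0)
  M3 = (-0.0995, -0.0995, 0)
Detected image corners:
  c0 = (139.355407, 337.847929) px
  c1 = (362.201523, 311.945200) px
  c2 = (326.179242, 139.155136) px
  c3 = (109.495168, 169.221113) px
Planar DLT: solve 8×8 A·h = b for H (H[2,2]=1):
  H  [+1070.85427 +137.29360 +232.55759]
  H  [-174.80220 +829.03602 +238.72459]
  H  [-0.14216 -0.11959 +1.00000]
B = K⁻¹H; ‖b₁‖=1.531945, ‖b₂‖=1.531945; λ = 2/(‖b₁‖+‖b₂‖) = 0.652765, sign → tz>0 ⇒ λ=+0.652765
r₁ = λ·B[:,0] = (+0.98236,-0.16237,-0.09280); r₂ = λ·B[:,1] = (+0.15540,+0.98476,-0.07807)
r₃ = r₁×r₂ = (+0.10406,+0.06227,+0.99262); SVD([r₁ r₂ r₃]) → R = UVᵀ:
  R  [+0.98236 +0.15540 +0.10406]
  R  [-0.16237 +0.98476 +0.06227]
  R  [-0.09280 -0.07807 +0.99262]
t = (-0.08616, +0.00382, +0.65276) m
tr R = 2.959739; θ = arccos((tr R − 1)/2) = 0.200989 rad = 11.516°
axis k = ((R−Rᵀ)₃₂, (R−Rᵀ)₁₃, (R−Rᵀ)₂₁) / (2 sinθ) = (-0.351468, +0.493023, -0.795863)
rvec = θ·k = (-0.070641, +0.099092, -0.159960)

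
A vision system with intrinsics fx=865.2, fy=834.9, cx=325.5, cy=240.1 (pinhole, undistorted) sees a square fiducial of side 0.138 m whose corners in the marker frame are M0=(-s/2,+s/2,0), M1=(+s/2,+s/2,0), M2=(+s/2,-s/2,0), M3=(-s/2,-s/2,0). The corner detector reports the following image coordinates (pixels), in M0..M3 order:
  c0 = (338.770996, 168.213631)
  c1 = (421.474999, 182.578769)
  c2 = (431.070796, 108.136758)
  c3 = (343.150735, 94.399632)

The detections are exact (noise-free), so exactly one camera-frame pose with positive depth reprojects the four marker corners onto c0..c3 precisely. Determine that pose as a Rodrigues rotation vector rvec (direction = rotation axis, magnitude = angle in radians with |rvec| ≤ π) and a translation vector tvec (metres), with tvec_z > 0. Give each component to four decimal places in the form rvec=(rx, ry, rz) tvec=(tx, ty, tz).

rvec=(0.6211, 0.2519, 0.1247) tvec=(0.0909, -0.1648, 1.3660)

Intrinsics K: fx=865.2, fy=834.9, cx=325.5, cy=240.1
Marker side s = 0.138 m; corners in marker frame (Z=0):
  M0 = (-0.0690, +0.0690, 0)
  M1 = (+0.0690, +0.0690, 0)
  M2 = (+0.0690, -0.0690, 0)
  M3 = (-0.0690, -0.0690, 0)
Detected image corners:
  c0 = (338.770996, 168.213631) px
  c1 = (421.474999, 182.578769) px
  c2 = (431.070796, 108.136758) px
  c3 = (343.150735, 94.399632) px
Planar DLT: solve 8×8 A·h = b for H (H[2,2]=1):
  H  [+562.72595 +115.01427 +383.09157]
  H  [+82.08527 +596.80313 +139.36588]
  H  [-0.14315 +0.43133 +1.00000]
B = K⁻¹H; ‖b₁‖=0.732067, ‖b₂‖=0.732067; λ = 2/(‖b₁‖+‖b₂‖) = 1.365994, sign → tz>0 ⇒ λ=+1.365994
r₁ = λ·B[:,0] = (+0.96201,+0.19053,-0.19554); r₂ = λ·B[:,1] = (-0.04007,+0.80700,+0.58919)
r₃ = r₁×r₂ = (+0.27006,-0.55897,+0.78398); SVD([r₁ r₂ r₃]) → R = UVᵀ:
  R  [+0.96201 -0.04007 +0.27006]
  R  [+0.19054 +0.80700 -0.55897]
  R  [-0.19554 +0.58919 +0.78398]
t = (+0.09093, -0.16481, +1.36599) m
tr R = 2.552988; θ = arccos((tr R − 1)/2) = 0.681714 rad = 39.059°
axis k = ((R−Rᵀ)₃₂, (R−Rᵀ)₁₃, (R−Rᵀ)₂₁) / (2 sinθ) = (+0.911054, +0.369455, +0.182987)
rvec = θ·k = (+0.621078, +0.251863, +0.124744)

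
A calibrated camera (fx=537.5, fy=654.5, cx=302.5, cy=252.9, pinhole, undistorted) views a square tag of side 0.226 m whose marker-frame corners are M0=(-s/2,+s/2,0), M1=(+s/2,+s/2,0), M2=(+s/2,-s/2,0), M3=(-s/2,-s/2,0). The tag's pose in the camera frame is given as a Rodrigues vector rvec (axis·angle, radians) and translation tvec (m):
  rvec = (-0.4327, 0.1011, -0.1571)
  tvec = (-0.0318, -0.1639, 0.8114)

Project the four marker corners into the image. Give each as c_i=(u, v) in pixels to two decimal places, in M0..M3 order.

c0=(213.09, 216.28) c1=(369.27, 181.77) c2=(343.24, 34.25) c3=(204.79, 67.40)

Intrinsics K: fx=537.5, fy=654.5, cx=302.5, cy=252.9
Marker side s = 0.226 m; corners in marker frame (Z=0):
  M0 = (-0.1130, +0.1130, 0)
  M1 = (+0.1130, +0.1130, 0)
  M2 = (+0.1130, -0.1130, 0)
  M3 = (-0.1130, -0.1130, 0)
rvec = (-0.4327, 0.1011, -0.1571), |rvec| = θ = 0.47131 rad = 27.004°
Rodrigues: sinθ=0.45405, 1−cosθ=0.10902; R = I + sinθ·[k]× + (1−cosθ)·[k]×²:
    [+0.98287 +0.12988 +0.13076]
    [-0.17282 +0.89599 +0.40906]
    [-0.06403 -0.42465 +0.90309]
t = (-0.0318, -0.1639, 0.8114) m
M0: Pc = R·M0+t = (-0.12819, -0.04312, +0.77065); u = 537.5·(-0.12819)/0.77065 + 302.5 = 213.0935, v = 654.5·(-0.04312)/0.77065 + 252.9 = 216.2752
M1: Pc = R·M1+t = (+0.09394, -0.08218, +0.75618); u = 537.5·(+0.09394)/0.75618 + 302.5 = 369.2739, v = 654.5·(-0.08218)/0.75618 + 252.9 = 181.7689
M2: Pc = R·M2+t = (+0.06459, -0.28468, +0.85215); u = 537.5·(+0.06459)/0.85215 + 302.5 = 343.2395, v = 654.5·(-0.28468)/0.85215 + 252.9 = 34.2528
M3: Pc = R·M3+t = (-0.15754, -0.24562, +0.86662); u = 537.5·(-0.15754)/0.86662 + 302.5 = 204.7896, v = 654.5·(-0.24562)/0.86662 + 252.9 = 67.4012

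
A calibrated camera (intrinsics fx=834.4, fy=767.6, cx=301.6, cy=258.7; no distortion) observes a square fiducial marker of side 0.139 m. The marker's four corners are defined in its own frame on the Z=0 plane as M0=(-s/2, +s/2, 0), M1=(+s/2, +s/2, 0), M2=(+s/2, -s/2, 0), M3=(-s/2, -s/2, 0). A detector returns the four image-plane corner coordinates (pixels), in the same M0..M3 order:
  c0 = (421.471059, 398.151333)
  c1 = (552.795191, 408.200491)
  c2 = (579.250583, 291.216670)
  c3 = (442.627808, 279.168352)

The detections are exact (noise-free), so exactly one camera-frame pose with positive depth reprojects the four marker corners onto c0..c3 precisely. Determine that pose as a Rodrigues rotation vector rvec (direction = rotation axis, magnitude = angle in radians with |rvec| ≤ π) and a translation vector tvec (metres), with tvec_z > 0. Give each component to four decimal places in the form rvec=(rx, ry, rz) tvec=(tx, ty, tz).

Intrinsics K: fx=834.4, fy=767.6, cx=301.6, cy=258.7
Marker side s = 0.139 m; corners in marker frame (Z=0):
  M0 = (-0.0695, +0.0695, 0)
  M1 = (+0.0695, +0.0695, 0)
  M2 = (+0.0695, -0.0695, 0)
  M3 = (-0.0695, -0.0695, 0)
Detected image corners:
  c0 = (421.471059, 398.151333) px
  c1 = (552.795191, 408.200491) px
  c2 = (579.250583, 291.216670) px
  c3 = (442.627808, 279.168352) px
Planar DLT: solve 8×8 A·h = b for H (H[2,2]=1):
  H  [+1010.19737 -21.09042 +499.22322]
  H  [+111.58606 +952.41649 +345.45501]
  H  [+0.09370 +0.30118 +1.00000]
B = K⁻¹H; ‖b₁‖=1.186015, ‖b₂‖=1.186015; λ = 2/(‖b₁‖+‖b₂‖) = 0.843160, sign → tz>0 ⇒ λ=+0.843160
r₁ = λ·B[:,0] = (+0.99225,+0.09594,+0.07900); r₂ = λ·B[:,1] = (-0.11310,+0.96058,+0.25394)
r₃ = r₁×r₂ = (-0.05152,-0.26091,+0.96399); SVD([r₁ r₂ r₃]) → R = UVᵀ:
  R  [+0.99225 -0.11310 -0.05152]
  R  [+0.09594 +0.96058 -0.26091]
  R  [+0.07900 +0.25394 +0.96399]
t = (+0.19970, +0.09529, +0.84316) m
tr R = 2.916817; θ = arccos((tr R − 1)/2) = 0.289424 rad = 16.583°
axis k = ((R−Rᵀ)₃₂, (R−Rᵀ)₁₃, (R−Rᵀ)₂₁) / (2 sinθ) = (+0.901988, -0.228672, +0.366234)
rvec = θ·k = (+0.261057, -0.066183, +0.105997)

rvec=(0.2611, -0.0662, 0.1060) tvec=(0.1997, 0.0953, 0.8432)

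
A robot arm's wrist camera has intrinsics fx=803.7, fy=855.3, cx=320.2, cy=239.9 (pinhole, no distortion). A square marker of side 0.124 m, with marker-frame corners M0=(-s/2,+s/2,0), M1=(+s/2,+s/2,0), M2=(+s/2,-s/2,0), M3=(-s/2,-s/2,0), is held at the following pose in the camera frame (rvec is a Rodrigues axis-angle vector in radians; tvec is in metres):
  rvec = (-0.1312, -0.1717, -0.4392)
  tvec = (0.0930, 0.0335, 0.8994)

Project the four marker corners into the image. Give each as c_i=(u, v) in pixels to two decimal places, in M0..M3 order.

Intrinsics K: fx=803.7, fy=855.3, cx=320.2, cy=239.9
Marker side s = 0.124 m; corners in marker frame (Z=0):
  M0 = (-0.0620, +0.0620, 0)
  M1 = (+0.0620, +0.0620, 0)
  M2 = (+0.0620, -0.0620, 0)
  M3 = (-0.0620, -0.0620, 0)
rvec = (-0.1312, -0.1717, -0.4392), |rvec| = θ = 0.48948 rad = 28.045°
Rodrigues: sinθ=0.47017, 1−cosθ=0.11742; R = I + sinθ·[k]× + (1−cosθ)·[k]×²:
    [+0.89101 +0.43291 -0.13668]
    [-0.41083 +0.89703 +0.16298]
    [+0.19317 -0.08906 +0.97712]
t = (0.0930, 0.0335, 0.8994) m
M0: Pc = R·M0+t = (+0.06460, +0.11459, +0.88190); u = 803.7·(+0.06460)/0.88190 + 320.2 = 379.0695, v = 855.3·(+0.11459)/0.88190 + 239.9 = 351.0307
M1: Pc = R·M1+t = (+0.17508, +0.06364, +0.90585); u = 803.7·(+0.17508)/0.90585 + 320.2 = 475.5390, v = 855.3·(+0.06364)/0.90585 + 239.9 = 299.9922
M2: Pc = R·M2+t = (+0.12140, -0.04759, +0.91690); u = 803.7·(+0.12140)/0.91690 + 320.2 = 426.6143, v = 855.3·(-0.04759)/0.91690 + 239.9 = 195.5099
M3: Pc = R·M3+t = (+0.01092, +0.00336, +0.89295); u = 803.7·(+0.01092)/0.89295 + 320.2 = 330.0256, v = 855.3·(+0.00336)/0.89295 + 239.9 = 243.1144

c0=(379.07, 351.03) c1=(475.54, 299.99) c2=(426.61, 195.51) c3=(330.03, 243.11)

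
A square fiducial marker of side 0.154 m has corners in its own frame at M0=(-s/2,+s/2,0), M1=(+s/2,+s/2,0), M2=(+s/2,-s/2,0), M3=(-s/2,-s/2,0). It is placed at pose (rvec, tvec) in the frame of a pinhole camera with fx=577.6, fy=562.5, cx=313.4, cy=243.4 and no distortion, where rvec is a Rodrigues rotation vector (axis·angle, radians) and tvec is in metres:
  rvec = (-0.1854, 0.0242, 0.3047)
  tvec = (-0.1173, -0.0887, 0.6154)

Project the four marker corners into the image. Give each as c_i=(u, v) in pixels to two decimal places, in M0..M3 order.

Intrinsics K: fx=577.6, fy=562.5, cx=313.4, cy=243.4
Marker side s = 0.154 m; corners in marker frame (Z=0):
  M0 = (-0.0770, +0.0770, 0)
  M1 = (+0.0770, +0.0770, 0)
  M2 = (+0.0770, -0.0770, 0)
  M3 = (-0.0770, -0.0770, 0)
rvec = (-0.1854, 0.0242, 0.3047), |rvec| = θ = 0.35749 rad = 20.483°
Rodrigues: sinθ=0.34993, 1−cosθ=0.06322; R = I + sinθ·[k]× + (1−cosθ)·[k]×²:
    [+0.95378 -0.30047 -0.00426]
    [+0.29603 +0.93707 +0.18512]
    [-0.05163 -0.17783 +0.98271]
t = (-0.1173, -0.0887, 0.6154) m
M0: Pc = R·M0+t = (-0.21388, -0.03934, +0.60568); u = 577.6·(-0.21388)/0.60568 + 313.4 = 109.4392, v = 562.5·(-0.03934)/0.60568 + 243.4 = 206.8645
M1: Pc = R·M1+t = (-0.06700, +0.00625, +0.59773); u = 577.6·(-0.06700)/0.59773 + 313.4 = 248.6613, v = 562.5·(+0.00625)/0.59773 + 243.4 = 249.2803
M2: Pc = R·M2+t = (-0.02072, -0.13806, +0.62512); u = 577.6·(-0.02072)/0.62512 + 313.4 = 294.2526, v = 562.5·(-0.13806)/0.62512 + 243.4 = 119.1695
M3: Pc = R·M3+t = (-0.16760, -0.18365, +0.63307); u = 577.6·(-0.16760)/0.63307 + 313.4 = 160.4804, v = 562.5·(-0.18365)/0.63307 + 243.4 = 80.2228

c0=(109.44, 206.86) c1=(248.66, 249.28) c2=(294.25, 119.17) c3=(160.48, 80.22)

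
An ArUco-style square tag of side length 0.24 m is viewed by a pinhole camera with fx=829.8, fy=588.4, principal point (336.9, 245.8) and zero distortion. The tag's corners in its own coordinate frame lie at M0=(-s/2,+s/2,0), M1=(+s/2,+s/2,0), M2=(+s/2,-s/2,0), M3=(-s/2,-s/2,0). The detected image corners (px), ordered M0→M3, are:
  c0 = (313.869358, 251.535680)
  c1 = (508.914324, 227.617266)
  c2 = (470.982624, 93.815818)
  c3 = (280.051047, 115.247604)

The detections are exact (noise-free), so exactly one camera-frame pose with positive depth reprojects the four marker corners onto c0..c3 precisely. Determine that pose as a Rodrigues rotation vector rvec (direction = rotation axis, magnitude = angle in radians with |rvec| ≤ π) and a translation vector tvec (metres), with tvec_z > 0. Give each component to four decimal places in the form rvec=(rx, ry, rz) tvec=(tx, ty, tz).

Intrinsics K: fx=829.8, fy=588.4, cx=336.9, cy=245.8
Marker side s = 0.24 m; corners in marker frame (Z=0):
  M0 = (-0.1200, +0.1200, 0)
  M1 = (+0.1200, +0.1200, 0)
  M2 = (+0.1200, -0.1200, 0)
  M3 = (-0.1200, -0.1200, 0)
Detected image corners:
  c0 = (313.869358, 251.535680) px
  c1 = (508.914324, 227.617266) px
  c2 = (470.982624, 93.815818) px
  c3 = (280.051047, 115.247604) px
Planar DLT: solve 8×8 A·h = b for H (H[2,2]=1):
  H  [+827.59854 +110.21450 +393.93325]
  H  [-84.10458 +545.45219 +171.16267]
  H  [+0.05994 -0.09995 +1.00000]
B = K⁻¹H; ‖b₁‖=0.989222, ‖b₂‖=0.989222; λ = 2/(‖b₁‖+‖b₂‖) = 1.010895, sign → tz>0 ⇒ λ=+1.010895
r₁ = λ·B[:,0] = (+0.98361,-0.16981,+0.06059); r₂ = λ·B[:,1] = (+0.17529,+0.97932,-0.10104)
r₃ = r₁×r₂ = (-0.04218,+0.11001,+0.99304); SVD([r₁ r₂ r₃]) → R = UVᵀ:
  R  [+0.98361 +0.17529 -0.04218]
  R  [-0.16981 +0.97932 +0.11001]
  R  [+0.06059 -0.10104 +0.99304]
t = (+0.06948, -0.12823, +1.01090) m
tr R = 2.955966; θ = arccos((tr R − 1)/2) = 0.210229 rad = 12.045°
axis k = ((R−Rᵀ)₃₂, (R−Rᵀ)₁₃, (R−Rᵀ)₂₁) / (2 sinθ) = (-0.505661, -0.246246, -0.826843)
rvec = θ·k = (-0.106305, -0.051768, -0.173826)

rvec=(-0.1063, -0.0518, -0.1738) tvec=(0.0695, -0.1282, 1.0109)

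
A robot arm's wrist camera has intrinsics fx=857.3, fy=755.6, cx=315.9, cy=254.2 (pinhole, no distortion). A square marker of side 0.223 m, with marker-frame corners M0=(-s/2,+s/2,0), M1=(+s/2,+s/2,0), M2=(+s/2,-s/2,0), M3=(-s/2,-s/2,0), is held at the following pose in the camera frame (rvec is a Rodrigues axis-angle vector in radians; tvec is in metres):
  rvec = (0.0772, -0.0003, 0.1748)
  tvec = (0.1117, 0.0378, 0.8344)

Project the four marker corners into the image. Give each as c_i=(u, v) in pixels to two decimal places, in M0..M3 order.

c0=(298.11, 368.95) c1=(521.28, 403.43) c2=(565.71, 206.39) c3=(338.00, 170.82)

Intrinsics K: fx=857.3, fy=755.6, cx=315.9, cy=254.2
Marker side s = 0.223 m; corners in marker frame (Z=0):
  M0 = (-0.1115, +0.1115, 0)
  M1 = (+0.1115, +0.1115, 0)
  M2 = (+0.1115, -0.1115, 0)
  M3 = (-0.1115, -0.1115, 0)
rvec = (0.0772, -0.0003, 0.1748), |rvec| = θ = 0.19109 rad = 10.949°
Rodrigues: sinθ=0.18993, 1−cosθ=0.01820; R = I + sinθ·[k]× + (1−cosθ)·[k]×²:
    [+0.98477 -0.17375 +0.00643]
    [+0.17373 +0.98180 -0.07676]
    [+0.00702 +0.07670 +0.99703]
t = (0.1117, 0.0378, 0.8344) m
M0: Pc = R·M0+t = (-0.01747, +0.12790, +0.84217); u = 857.3·(-0.01747)/0.84217 + 315.9 = 298.1112, v = 755.6·(+0.12790)/0.84217 + 254.2 = 368.9527
M1: Pc = R·M1+t = (+0.20213, +0.16664, +0.84374); u = 857.3·(+0.20213)/0.84374 + 315.9 = 521.2781, v = 755.6·(+0.16664)/0.84374 + 254.2 = 403.4338
M2: Pc = R·M2+t = (+0.24087, -0.05230, +0.82663); u = 857.3·(+0.24087)/0.82663 + 315.9 = 565.7117, v = 755.6·(-0.05230)/0.82663 + 254.2 = 206.3941
M3: Pc = R·M3+t = (+0.02127, -0.09104, +0.82506); u = 857.3·(+0.02127)/0.82506 + 315.9 = 338.0024, v = 755.6·(-0.09104)/0.82506 + 254.2 = 170.8240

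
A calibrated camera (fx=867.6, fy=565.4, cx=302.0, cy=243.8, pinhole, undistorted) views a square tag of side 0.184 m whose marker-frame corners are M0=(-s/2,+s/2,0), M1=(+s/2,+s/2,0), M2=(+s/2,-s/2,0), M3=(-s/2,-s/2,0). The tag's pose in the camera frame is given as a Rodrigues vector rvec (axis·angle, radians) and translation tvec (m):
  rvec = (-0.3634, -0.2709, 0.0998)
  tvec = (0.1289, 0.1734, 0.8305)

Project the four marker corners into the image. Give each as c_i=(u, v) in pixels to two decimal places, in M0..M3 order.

c0=(342.61, 423.12) c1=(527.23, 431.68) c2=(518.85, 308.30) c3=(348.47, 293.86)

Intrinsics K: fx=867.6, fy=565.4, cx=302.0, cy=243.8
Marker side s = 0.184 m; corners in marker frame (Z=0):
  M0 = (-0.0920, +0.0920, 0)
  M1 = (+0.0920, +0.0920, 0)
  M2 = (+0.0920, -0.0920, 0)
  M3 = (-0.0920, -0.0920, 0)
rvec = (-0.3634, -0.2709, 0.0998), |rvec| = θ = 0.46412 rad = 26.592°
Rodrigues: sinθ=0.44764, 1−cosθ=0.10578; R = I + sinθ·[k]× + (1−cosθ)·[k]×²:
    [+0.95907 -0.04791 -0.27909]
    [+0.14460 +0.93026 +0.33722]
    [+0.24347 -0.36377 +0.89911]
t = (0.1289, 0.1734, 0.8305) m
M0: Pc = R·M0+t = (+0.03626, +0.24568, +0.77463); u = 867.6·(+0.03626)/0.77463 + 302.0 = 342.6093, v = 565.4·(+0.24568)/0.77463 + 243.8 = 423.1203
M1: Pc = R·M1+t = (+0.21273, +0.27229, +0.81943); u = 867.6·(+0.21273)/0.81943 + 302.0 = 527.2311, v = 565.4·(+0.27229)/0.81943 + 243.8 = 431.6752
M2: Pc = R·M2+t = (+0.22154, +0.10112, +0.88637); u = 867.6·(+0.22154)/0.88637 + 302.0 = 518.8517, v = 565.4·(+0.10112)/0.88637 + 243.8 = 308.3028
M3: Pc = R·M3+t = (+0.04507, +0.07451, +0.84157); u = 867.6·(+0.04507)/0.84157 + 302.0 = 348.4676, v = 565.4·(+0.07451)/0.84157 + 243.8 = 293.8610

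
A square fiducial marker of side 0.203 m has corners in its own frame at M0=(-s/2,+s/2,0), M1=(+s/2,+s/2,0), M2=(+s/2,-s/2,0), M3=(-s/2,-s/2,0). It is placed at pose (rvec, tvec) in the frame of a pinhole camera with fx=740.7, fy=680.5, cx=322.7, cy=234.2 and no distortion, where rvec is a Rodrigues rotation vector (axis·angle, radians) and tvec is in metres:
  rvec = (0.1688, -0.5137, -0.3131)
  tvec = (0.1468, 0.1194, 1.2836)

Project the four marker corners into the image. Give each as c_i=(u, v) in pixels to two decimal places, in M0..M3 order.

c0=(374.71, 368.37) c1=(462.78, 325.02) c2=(438.99, 229.04) c3=(345.64, 266.80)

Intrinsics K: fx=740.7, fy=680.5, cx=322.7, cy=234.2
Marker side s = 0.203 m; corners in marker frame (Z=0):
  M0 = (-0.1015, +0.1015, 0)
  M1 = (+0.1015, +0.1015, 0)
  M2 = (+0.1015, -0.1015, 0)
  M3 = (-0.1015, -0.1015, 0)
rvec = (0.1688, -0.5137, -0.3131), |rvec| = θ = 0.62483 rad = 35.800°
Rodrigues: sinθ=0.58496, 1−cosθ=0.18894; R = I + sinθ·[k]× + (1−cosθ)·[k]×²:
    [+0.82485 +0.25116 -0.50650]
    [-0.33508 +0.93877 -0.08019]
    [+0.45534 +0.23587 +0.85850]
t = (0.1468, 0.1194, 1.2836) m
M0: Pc = R·M0+t = (+0.08857, +0.24870, +1.26132); u = 740.7·(+0.08857)/1.26132 + 322.7 = 374.7119, v = 680.5·(+0.24870)/1.26132 + 234.2 = 368.3748
M1: Pc = R·M1+t = (+0.25601, +0.18067, +1.35376); u = 740.7·(+0.25601)/1.35376 + 322.7 = 462.7769, v = 680.5·(+0.18067)/1.35376 + 234.2 = 325.0202
M2: Pc = R·M2+t = (+0.20503, -0.00990, +1.30588); u = 740.7·(+0.20503)/1.30588 + 322.7 = 438.9941, v = 680.5·(-0.00990)/1.30588 + 234.2 = 229.0430
M3: Pc = R·M3+t = (+0.03759, +0.05813, +1.21344); u = 740.7·(+0.03759)/1.21344 + 322.7 = 345.6424, v = 680.5·(+0.05813)/1.21344 + 234.2 = 266.7972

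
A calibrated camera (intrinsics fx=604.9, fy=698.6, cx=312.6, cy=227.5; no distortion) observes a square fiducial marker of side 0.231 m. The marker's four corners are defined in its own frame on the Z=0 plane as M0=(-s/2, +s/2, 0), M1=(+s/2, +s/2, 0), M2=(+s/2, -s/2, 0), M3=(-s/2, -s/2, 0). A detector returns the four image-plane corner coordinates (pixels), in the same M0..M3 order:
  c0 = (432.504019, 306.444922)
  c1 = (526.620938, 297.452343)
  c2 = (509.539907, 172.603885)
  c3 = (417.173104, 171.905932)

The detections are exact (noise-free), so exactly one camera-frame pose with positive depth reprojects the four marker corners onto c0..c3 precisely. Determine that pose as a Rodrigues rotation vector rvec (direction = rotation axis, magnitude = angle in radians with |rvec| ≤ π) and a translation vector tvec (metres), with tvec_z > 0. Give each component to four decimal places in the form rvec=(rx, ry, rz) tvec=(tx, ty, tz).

rvec=(-0.1861, -0.3980, -0.0640) tvec=(0.3250, 0.0149, 1.2251)

Intrinsics K: fx=604.9, fy=698.6, cx=312.6, cy=227.5
Marker side s = 0.231 m; corners in marker frame (Z=0):
  M0 = (-0.1155, +0.1155, 0)
  M1 = (+0.1155, +0.1155, 0)
  M2 = (+0.1155, -0.1155, 0)
  M3 = (-0.1155, -0.1155, 0)
Detected image corners:
  c0 = (432.504019, 306.444922) px
  c1 = (526.620938, 297.452343) px
  c2 = (509.539907, 172.603885) px
  c3 = (417.173104, 171.905932) px
Planar DLT: solve 8×8 A·h = b for H (H[2,2]=1):
  H  [+554.02041 +5.84083 +473.04973]
  H  [+58.03317 +528.25684 +236.00139]
  H  [+0.31909 -0.13671 +1.00000]
B = K⁻¹H; ‖b₁‖=0.816233, ‖b₂‖=0.816233; λ = 2/(‖b₁‖+‖b₂‖) = 1.225140, sign → tz>0 ⇒ λ=+1.225140
r₁ = λ·B[:,0] = (+0.92007,-0.02553,+0.39092); r₂ = λ·B[:,1] = (+0.09839,+0.98095,-0.16749)
r₃ = r₁×r₂ = (-0.37920,+0.19257,+0.90506); SVD([r₁ r₂ r₃]) → R = UVᵀ:
  R  [+0.92007 +0.09839 -0.37920]
  R  [-0.02553 +0.98095 +0.19257]
  R  [+0.39092 -0.16749 +0.90506]
t = (+0.32497, +0.01491, +1.22514) m
tr R = 2.806076; θ = arccos((tr R − 1)/2) = 0.444007 rad = 25.440°
axis k = ((R−Rᵀ)₃₂, (R−Rᵀ)₁₃, (R−Rᵀ)₂₁) / (2 sinθ) = (-0.419100, -0.896410, -0.144238)
rvec = θ·k = (-0.186083, -0.398012, -0.064043)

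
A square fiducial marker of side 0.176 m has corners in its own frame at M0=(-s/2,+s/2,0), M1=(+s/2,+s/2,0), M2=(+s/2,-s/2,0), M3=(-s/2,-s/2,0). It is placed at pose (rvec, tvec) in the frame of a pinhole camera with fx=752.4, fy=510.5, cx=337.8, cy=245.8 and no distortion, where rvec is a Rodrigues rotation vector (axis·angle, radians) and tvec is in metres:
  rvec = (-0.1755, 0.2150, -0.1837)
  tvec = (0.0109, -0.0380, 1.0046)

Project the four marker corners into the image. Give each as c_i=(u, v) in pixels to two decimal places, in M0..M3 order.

c0=(293.33, 278.67) c1=(422.79, 261.41) c2=(398.62, 174.28) c3=(274.17, 193.86)

Intrinsics K: fx=752.4, fy=510.5, cx=337.8, cy=245.8
Marker side s = 0.176 m; corners in marker frame (Z=0):
  M0 = (-0.0880, +0.0880, 0)
  M1 = (+0.0880, +0.0880, 0)
  M2 = (+0.0880, -0.0880, 0)
  M3 = (-0.0880, -0.0880, 0)
rvec = (-0.1755, 0.2150, -0.1837), |rvec| = θ = 0.33282 rad = 19.069°
Rodrigues: sinθ=0.32671, 1−cosθ=0.05488; R = I + sinθ·[k]× + (1−cosθ)·[k]×²:
    [+0.96038 +0.16163 +0.22702]
    [-0.19902 +0.96802 +0.15271]
    [-0.19508 -0.19184 +0.96184]
t = (0.0109, -0.0380, 1.0046) m
M0: Pc = R·M0+t = (-0.05939, +0.06470, +1.00488); u = 752.4·(-0.05939)/1.00488 + 337.8 = 293.3323, v = 510.5·(+0.06470)/1.00488 + 245.8 = 278.6687
M1: Pc = R·M1+t = (+0.10964, +0.02967, +0.97055); u = 752.4·(+0.10964)/0.97055 + 337.8 = 422.7943, v = 510.5·(+0.02967)/0.97055 + 245.8 = 261.4074
M2: Pc = R·M2+t = (+0.08119, -0.14070, +1.00432); u = 752.4·(+0.08119)/1.00432 + 337.8 = 398.6247, v = 510.5·(-0.14070)/1.00432 + 245.8 = 174.2813
M3: Pc = R·M3+t = (-0.08784, -0.10567, +1.03865); u = 752.4·(-0.08784)/1.03865 + 337.8 = 274.1703, v = 510.5·(-0.10567)/1.03865 + 245.8 = 193.8617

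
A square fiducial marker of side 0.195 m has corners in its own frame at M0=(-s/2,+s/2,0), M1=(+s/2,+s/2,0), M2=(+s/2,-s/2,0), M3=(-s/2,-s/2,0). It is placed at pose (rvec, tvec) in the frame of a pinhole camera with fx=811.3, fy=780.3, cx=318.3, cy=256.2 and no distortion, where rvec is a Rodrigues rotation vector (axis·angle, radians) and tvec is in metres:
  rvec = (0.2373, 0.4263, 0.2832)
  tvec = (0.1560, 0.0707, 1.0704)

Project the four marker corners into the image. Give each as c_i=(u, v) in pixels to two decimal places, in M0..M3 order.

c0=(353.75, 346.15) c1=(486.16, 397.80) c2=(529.83, 264.46) c3=(387.71, 219.11)

Intrinsics K: fx=811.3, fy=780.3, cx=318.3, cy=256.2
Marker side s = 0.195 m; corners in marker frame (Z=0):
  M0 = (-0.0975, +0.0975, 0)
  M1 = (+0.0975, +0.0975, 0)
  M2 = (+0.0975, -0.0975, 0)
  M3 = (-0.0975, -0.0975, 0)
rvec = (0.2373, 0.4263, 0.2832), |rvec| = θ = 0.56413 rad = 32.322°
Rodrigues: sinθ=0.53468, 1−cosθ=0.15495; R = I + sinθ·[k]× + (1−cosθ)·[k]×²:
    [+0.87247 -0.21916 +0.43677]
    [+0.31767 +0.93353 -0.16613]
    [-0.37133 +0.28369 +0.88410]
t = (0.1560, 0.0707, 1.0704) m
M0: Pc = R·M0+t = (+0.04957, +0.13075, +1.13426); u = 811.3·(+0.04957)/1.13426 + 318.3 = 353.7527, v = 780.3·(+0.13075)/1.13426 + 256.2 = 346.1453
M1: Pc = R·M1+t = (+0.21970, +0.19269, +1.06186); u = 811.3·(+0.21970)/1.06186 + 318.3 = 486.1576, v = 780.3·(+0.19269)/1.06186 + 256.2 = 397.7991
M2: Pc = R·M2+t = (+0.26243, +0.01065, +1.00654); u = 811.3·(+0.26243)/1.00654 + 318.3 = 529.8303, v = 780.3·(+0.01065)/1.00654 + 256.2 = 264.4587
M3: Pc = R·M3+t = (+0.09230, -0.05129, +1.07894); u = 811.3·(+0.09230)/1.07894 + 318.3 = 387.7059, v = 780.3·(-0.05129)/1.07894 + 256.2 = 219.1050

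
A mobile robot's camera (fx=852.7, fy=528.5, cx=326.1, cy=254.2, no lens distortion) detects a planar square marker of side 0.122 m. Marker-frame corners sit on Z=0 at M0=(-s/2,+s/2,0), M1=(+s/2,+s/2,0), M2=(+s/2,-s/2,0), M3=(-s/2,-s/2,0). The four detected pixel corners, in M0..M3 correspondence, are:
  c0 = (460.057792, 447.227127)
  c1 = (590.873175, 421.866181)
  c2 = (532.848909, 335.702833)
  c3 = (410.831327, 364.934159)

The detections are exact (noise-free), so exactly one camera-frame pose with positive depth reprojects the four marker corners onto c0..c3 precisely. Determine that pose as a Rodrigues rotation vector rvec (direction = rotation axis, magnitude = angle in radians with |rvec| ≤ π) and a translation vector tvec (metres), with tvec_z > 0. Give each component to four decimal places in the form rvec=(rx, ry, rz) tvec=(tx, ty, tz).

rvec=(-0.1989, 0.4344, -0.3964) tvec=(0.1490, 0.1947, 0.7471)

Intrinsics K: fx=852.7, fy=528.5, cx=326.1, cy=254.2
Marker side s = 0.122 m; corners in marker frame (Z=0):
  M0 = (-0.0610, +0.0610, 0)
  M1 = (+0.0610, +0.0610, 0)
  M2 = (+0.0610, -0.0610, 0)
  M3 = (-0.0610, -0.0610, 0)
Detected image corners:
  c0 = (460.057792, 447.227127) px
  c1 = (590.873175, 421.866181) px
  c2 = (532.848909, 335.702833) px
  c3 = (410.831327, 364.934159) px
Planar DLT: solve 8×8 A·h = b for H (H[2,2]=1):
  H  [+789.24614 +258.43478 +496.15893]
  H  [-417.81289 +548.23478 +391.91607]
  H  [-0.49365 -0.36104 +1.00000]
B = K⁻¹H; ‖b₁‖=1.338457, ‖b₂‖=1.338457; λ = 2/(‖b₁‖+‖b₂‖) = 0.747129, sign → tz>0 ⇒ λ=+0.747129
r₁ = λ·B[:,0] = (+0.83258,-0.41326,-0.36882); r₂ = λ·B[:,1] = (+0.32960,+0.90477,-0.26974)
r₃ = r₁×r₂ = (+0.44517,+0.10302,+0.88950); SVD([r₁ r₂ r₃]) → R = UVᵀ:
  R  [+0.83258 +0.32960 +0.44517]
  R  [-0.41326 +0.90477 +0.10302]
  R  [-0.36882 -0.26974 +0.88950]
t = (+0.14900, +0.19469, +0.74713) m
tr R = 2.626850; θ = arccos((tr R − 1)/2) = 0.620780 rad = 35.568°
axis k = ((R−Rᵀ)₃₂, (R−Rᵀ)₁₃, (R−Rᵀ)₂₁) / (2 sinθ) = (-0.320422, +0.699702, -0.638551)
rvec = θ·k = (-0.198911, +0.434361, -0.396400)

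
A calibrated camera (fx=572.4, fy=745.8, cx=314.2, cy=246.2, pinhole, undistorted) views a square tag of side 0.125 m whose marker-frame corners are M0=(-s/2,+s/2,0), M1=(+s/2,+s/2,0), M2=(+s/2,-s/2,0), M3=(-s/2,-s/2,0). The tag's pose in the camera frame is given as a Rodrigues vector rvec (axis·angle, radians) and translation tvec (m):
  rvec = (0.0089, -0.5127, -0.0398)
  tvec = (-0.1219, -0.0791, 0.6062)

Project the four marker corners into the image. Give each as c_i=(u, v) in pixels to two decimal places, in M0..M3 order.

Intrinsics K: fx=572.4, fy=745.8, cx=314.2, cy=246.2
Marker side s = 0.125 m; corners in marker frame (Z=0):
  M0 = (-0.0625, +0.0625, 0)
  M1 = (+0.0625, +0.0625, 0)
  M2 = (+0.0625, -0.0625, 0)
  M3 = (-0.0625, -0.0625, 0)
rvec = (0.0089, -0.5127, -0.0398), |rvec| = θ = 0.51432 rad = 29.468°
Rodrigues: sinθ=0.49194, 1−cosθ=0.12937; R = I + sinθ·[k]× + (1−cosθ)·[k]×²:
    [+0.87067 +0.03584 -0.49057]
    [-0.04030 +0.99919 +0.00147]
    [+0.49022 +0.01849 +0.87140]
t = (-0.1219, -0.0791, 0.6062) m
M0: Pc = R·M0+t = (-0.17408, -0.01413, +0.57672); u = 572.4·(-0.17408)/0.57672 + 314.2 = 141.4262, v = 745.8·(-0.01413)/0.57672 + 246.2 = 227.9246
M1: Pc = R·M1+t = (-0.06524, -0.01917, +0.63799); u = 572.4·(-0.06524)/0.63799 + 314.2 = 255.6644, v = 745.8·(-0.01917)/0.63799 + 246.2 = 223.7912
M2: Pc = R·M2+t = (-0.06972, -0.14407, +0.63568); u = 572.4·(-0.06972)/0.63568 + 314.2 = 251.4179, v = 745.8·(-0.14407)/0.63568 + 246.2 = 77.1757
M3: Pc = R·M3+t = (-0.17856, -0.13903, +0.57441); u = 572.4·(-0.17856)/0.57441 + 314.2 = 136.2670, v = 745.8·(-0.13903)/0.57441 + 246.2 = 65.6849

c0=(141.43, 227.92) c1=(255.66, 223.79) c2=(251.42, 77.18) c3=(136.27, 65.68)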